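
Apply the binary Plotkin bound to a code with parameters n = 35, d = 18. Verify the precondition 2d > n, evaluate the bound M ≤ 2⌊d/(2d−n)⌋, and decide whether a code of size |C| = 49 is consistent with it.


Plotkin bound M ≤ 36; given |C| = 49 > bound (violated).

Check applicability: 2d = 36, n = 35.
2d − n = 1 > 0, so Plotkin applies.
Compute d/(2d−n) = 18/1 ≈ 18.0000.
⌊d/(2d−n)⌋ = 18.
Plotkin bound: M ≤ 2·18 = 36.
Given |C| = 49, check: VIOLATED.
This |C| is above the Plotkin bound, so no binary code with n = 35, d = 18 and 49 codewords exists.


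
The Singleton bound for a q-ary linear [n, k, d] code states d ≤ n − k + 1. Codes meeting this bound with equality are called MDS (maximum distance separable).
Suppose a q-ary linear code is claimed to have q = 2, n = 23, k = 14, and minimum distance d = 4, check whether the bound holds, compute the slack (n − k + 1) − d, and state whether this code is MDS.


Singleton RHS = n − k + 1 = 10, slack = 6, bound satisfied, not MDS.

Singleton bound: d ≤ n − k + 1.
Here n = 23, k = 14, so n − k + 1 = 10.
Given d = 4, check d ≤ 10: YES.
Slack = (n − k + 1) − d = 6.
The code is NOT MDS (slack = 6 > 0).
Description: the claimed parameters are [23, 14, 4]_2; such a code would be non-MDS.


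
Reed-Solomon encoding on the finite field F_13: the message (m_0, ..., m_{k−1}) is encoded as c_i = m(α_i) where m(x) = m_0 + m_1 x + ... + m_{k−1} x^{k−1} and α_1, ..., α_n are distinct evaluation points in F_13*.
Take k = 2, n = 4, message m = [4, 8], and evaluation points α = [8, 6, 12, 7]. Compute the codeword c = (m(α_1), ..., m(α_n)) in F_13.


c = [3, 0, 9, 8]

Message polynomial: m(x) = 4 + 8·x (mod 13).
For each evaluation point α_i, compute m(α_i) mod 13:
  α_1 = 8: Horner steps 8 → 3, so m(8) = 3.
  α_2 = 6: Horner steps 8 → 0, so m(6) = 0.
  α_3 = 12: Horner steps 8 → 9, so m(12) = 9.
  α_4 = 7: Horner steps 8 → 8, so m(7) = 8.
Codeword c = [3, 0, 9, 8] ∈ F_13^4.


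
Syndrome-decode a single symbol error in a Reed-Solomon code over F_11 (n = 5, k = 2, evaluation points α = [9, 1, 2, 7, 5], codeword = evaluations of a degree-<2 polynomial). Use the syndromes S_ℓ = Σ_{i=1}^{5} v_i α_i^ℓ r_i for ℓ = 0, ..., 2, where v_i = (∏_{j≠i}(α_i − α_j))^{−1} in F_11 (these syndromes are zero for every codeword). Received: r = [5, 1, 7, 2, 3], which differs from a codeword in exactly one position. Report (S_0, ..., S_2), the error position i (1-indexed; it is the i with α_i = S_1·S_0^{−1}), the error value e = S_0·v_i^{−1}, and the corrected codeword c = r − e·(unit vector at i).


S = (9, 8, 1), error at position 4, error magnitude e = 9, c = [5, 1, 7, 4, 3].

Step 1: column multipliers v_i = (∏_{j≠i}(α_i − α_j))^{−1} mod 11.
  i = 1 (α = 9): (9−1)(9−2)(9−7)(9−5) = 8·7·2·4 = 448 ≡ 8, so v_1 = 8^{−1} = 7 (mod 11).
  i = 2 (α = 1): (1−9)(1−2)(1−7)(1−5) = (−8)·(−1)·(−6)·(−4) = 192 ≡ 5, so v_2 = 5^{−1} = 9 (mod 11).
  i = 3 (α = 2): (2−9)(2−1)(2−7)(2−5) = (−7)·1·(−5)·(−3) = −105 ≡ 5, so v_3 = 5^{−1} = 9 (mod 11).
  i = 4 (α = 7): (7−9)(7−1)(7−2)(7−5) = (−2)·6·5·2 = −120 ≡ 1, so v_4 = 1^{−1} = 1 (mod 11).
  i = 5 (α = 5): (5−9)(5−1)(5−2)(5−7) = (−4)·4·3·(−2) = 96 ≡ 8, so v_5 = 8^{−1} = 7 (mod 11).
  v = [7, 9, 9, 1, 7].
Step 2: syndromes of r = [5, 1, 7, 2, 3] (all sums mod 11).
  S_0 = Σ v_i r_i = 7·5 + 9·1 + 9·7 + 1·2 + 7·3 = 130 ≡ 9.
  S_1 = Σ v_i α_i r_i = 7·9·5 + 9·1·1 + 9·2·7 + 1·7·2 + 7·5·3 = 569 ≡ 8.
  α_i^2 mod 11 = [4, 1, 4, 5, 3].
  S_2 = Σ v_i α_i^2 r_i = 7·4·5 + 9·1·1 + 9·4·7 + 1·5·2 + 7·3·3 = 474 ≡ 1.
  S = (9, 8, 1) ≠ 0, so r is not a codeword (an error is present).
Step 3: locate the error. For a single error e at position i, S_ℓ = v_i·e·α_i^ℓ, so α_err = S_1/S_0.
  S_0^{−1} = 9^{−1} = 5 (mod 11), so α_err = 8·5 = 40 ≡ 7 = α_4. Error position i = 4.
  Consistency check: S_2/S_1 = 1·7 = 7 ≡ 7 = α_err ✓ (single-error assumption holds).
Step 4: error magnitude e = S_0/v_4 = S_0·∏_{j≠4}(α_4 − α_j) = 9·1 = 9 ≡ 9 (mod 11).
Step 5: correct position 4: c_4 = r_4 − e = 2 − 9 ≡ 4 (mod 11). Hence c = [5, 1, 7, 4, 3].
  Check: interpolating c through the α_i gives m(x) = 6 + 6·x (degree < 2) with m(α_i) = c_i for every i, so c is indeed a codeword.


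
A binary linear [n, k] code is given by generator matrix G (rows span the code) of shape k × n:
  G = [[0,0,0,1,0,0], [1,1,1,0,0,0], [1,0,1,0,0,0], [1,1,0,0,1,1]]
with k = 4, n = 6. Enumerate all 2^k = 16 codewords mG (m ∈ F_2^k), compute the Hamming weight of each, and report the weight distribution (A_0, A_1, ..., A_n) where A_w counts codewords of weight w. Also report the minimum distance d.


Weight distribution: A_0 = 1, A_1 = 2, A_2 = 2, A_3 = 4, A_4 = 5, A_5 = 2. Minimum distance d = 1.

Enumerate all 2^4 = 16 messages m ∈ F_2^4.
For each, compute codeword c = mG in F_2^6, then tally its weight.
  m = 0000 → c = 000000, weight = 0.
  m = 1000 → c = 000100, weight = 1.
  m = 0100 → c = 111000, weight = 3.
  m = 1100 → c = 111100, weight = 4.
  m = 0010 → c = 101000, weight = 2.
  m = 1010 → c = 101100, weight = 3.
  m = 0110 → c = 010000, weight = 1.
  m = 1110 → c = 010100, weight = 2.
  m = 0001 → c = 110011, weight = 4.
  m = 1001 → c = 110111, weight = 5.
  m = 0101 → c = 001011, weight = 3.
  m = 1101 → c = 001111, weight = 4.
  m = 0011 → c = 011011, weight = 4.
  m = 1011 → c = 011111, weight = 5.
  m = 0111 → c = 100011, weight = 3.
  m = 1111 → c = 100111, weight = 4.
Tally weights:
  weight 0: 1 codewords.
  weight 1: 2 codewords.
  weight 2: 2 codewords.
  weight 3: 4 codewords.
  weight 4: 5 codewords.
  weight 5: 2 codewords.
Minimum distance d = smallest w > 0 with A_w > 0 = 1.
Sanity: Σ A_w = 16 = 2^4 = 16 ✓.


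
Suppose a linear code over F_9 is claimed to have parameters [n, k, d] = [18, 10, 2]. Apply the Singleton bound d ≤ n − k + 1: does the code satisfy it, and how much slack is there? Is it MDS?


Singleton RHS = n − k + 1 = 9, slack = 7, bound satisfied, not MDS.

Singleton bound: d ≤ n − k + 1.
Here n = 18, k = 10, so n − k + 1 = 9.
Given d = 2, check d ≤ 9: YES.
Slack = (n − k + 1) − d = 7.
The code is NOT MDS (slack = 7 > 0).
Description: the claimed parameters are [18, 10, 2]_9; such a code would be non-MDS.


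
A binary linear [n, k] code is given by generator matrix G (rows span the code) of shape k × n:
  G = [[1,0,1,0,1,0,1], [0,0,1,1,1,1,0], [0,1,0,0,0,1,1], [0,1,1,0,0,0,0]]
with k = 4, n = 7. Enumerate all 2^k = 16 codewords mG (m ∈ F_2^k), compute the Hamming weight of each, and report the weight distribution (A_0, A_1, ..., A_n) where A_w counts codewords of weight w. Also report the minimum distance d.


Weight distribution: A_0 = 1, A_2 = 1, A_3 = 6, A_4 = 5, A_5 = 2, A_6 = 1. Minimum distance d = 2.

Enumerate all 2^4 = 16 messages m ∈ F_2^4.
For each, compute codeword c = mG in F_2^7, then tally its weight.
  m = 0000 → c = 0000000, weight = 0.
  m = 1000 → c = 1010101, weight = 4.
  m = 0100 → c = 0011110, weight = 4.
  m = 1100 → c = 1001011, weight = 4.
  m = 0010 → c = 0100011, weight = 3.
  m = 1010 → c = 1110110, weight = 5.
  m = 0110 → c = 0111101, weight = 5.
  m = 1110 → c = 1101000, weight = 3.
  m = 0001 → c = 0110000, weight = 2.
  m = 1001 → c = 1100101, weight = 4.
  m = 0101 → c = 0101110, weight = 4.
  m = 1101 → c = 1111011, weight = 6.
  m = 0011 → c = 0010011, weight = 3.
  m = 1011 → c = 1000110, weight = 3.
  m = 0111 → c = 0001101, weight = 3.
  m = 1111 → c = 1011000, weight = 3.
Tally weights:
  weight 0: 1 codewords.
  weight 2: 1 codewords.
  weight 3: 6 codewords.
  weight 4: 5 codewords.
  weight 5: 2 codewords.
  weight 6: 1 codewords.
Minimum distance d = smallest w > 0 with A_w > 0 = 2.
Sanity: Σ A_w = 16 = 2^4 = 16 ✓.


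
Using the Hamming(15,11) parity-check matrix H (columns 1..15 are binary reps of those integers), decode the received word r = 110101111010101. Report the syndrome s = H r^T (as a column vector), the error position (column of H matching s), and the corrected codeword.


s = (1, 1, 1, 0)^T, error position = 14, corrected codeword c = 110101111010111

Compute s = H r^T mod 2 one row at a time:
  s_1 = 1 + 1 + 0 + 1 + 0 + 1 + 0 + 1 = 5 ≡ 1 (mod 2).
  s_2 = 1 + 0 + 1 + 1 + 0 + 1 + 0 + 1 = 5 ≡ 1 (mod 2).
  s_3 = 1 + 0 + 1 + 1 + 0 + 1 + 0 + 1 = 5 ≡ 1 (mod 2).
  s_4 = 1 + 0 + 0 + 1 + 1 + 1 + 1 + 1 = 6 ≡ 0 (mod 2).
s = (1, 1, 1, 0)^T — this equals column 14 of H (binary 1110), so error is at position 14.
Correct: flip bit 14 of r = 110101111010101 to get c = 110101111010111.


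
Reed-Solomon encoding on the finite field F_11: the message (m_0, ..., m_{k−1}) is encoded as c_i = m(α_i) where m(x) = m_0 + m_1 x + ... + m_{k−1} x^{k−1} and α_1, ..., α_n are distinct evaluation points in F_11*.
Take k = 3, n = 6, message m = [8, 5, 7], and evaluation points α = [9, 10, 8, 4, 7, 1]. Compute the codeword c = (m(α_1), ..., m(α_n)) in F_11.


c = [4, 10, 1, 8, 1, 9]

Message polynomial: m(x) = 8 + 5·x + 7·x^2 (mod 11).
For each evaluation point α_i, compute m(α_i) mod 11:
  α_1 = 9: Horner steps 7 → 2 → 4, so m(9) = 4.
  α_2 = 10: Horner steps 7 → 9 → 10, so m(10) = 10.
  α_3 = 8: Horner steps 7 → 6 → 1, so m(8) = 1.
  α_4 = 4: Horner steps 7 → 0 → 8, so m(4) = 8.
  α_5 = 7: Horner steps 7 → 10 → 1, so m(7) = 1.
  α_6 = 1: Horner steps 7 → 1 → 9, so m(1) = 9.
Codeword c = [4, 10, 1, 8, 1, 9] ∈ F_11^6.


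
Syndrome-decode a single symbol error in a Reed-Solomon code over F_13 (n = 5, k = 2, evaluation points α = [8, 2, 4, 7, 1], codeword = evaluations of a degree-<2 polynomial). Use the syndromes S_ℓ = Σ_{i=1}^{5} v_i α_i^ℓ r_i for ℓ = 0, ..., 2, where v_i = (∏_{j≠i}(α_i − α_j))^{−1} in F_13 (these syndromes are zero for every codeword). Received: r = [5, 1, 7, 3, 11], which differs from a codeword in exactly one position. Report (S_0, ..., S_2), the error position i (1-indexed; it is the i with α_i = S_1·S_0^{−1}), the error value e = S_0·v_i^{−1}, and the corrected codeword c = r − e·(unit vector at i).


S = (1, 8, 12), error at position 1, error magnitude e = 12, c = [6, 1, 7, 3, 11].

Step 1: column multipliers v_i = (∏_{j≠i}(α_i − α_j))^{−1} mod 13.
  i = 1 (α = 8): (8−2)(8−4)(8−7)(8−1) = 6·4·1·7 = 168 ≡ 12, so v_1 = 12^{−1} = 12 (mod 13).
  i = 2 (α = 2): (2−8)(2−4)(2−7)(2−1) = (−6)·(−2)·(−5)·1 = −60 ≡ 5, so v_2 = 5^{−1} = 8 (mod 13).
  i = 3 (α = 4): (4−8)(4−2)(4−7)(4−1) = (−4)·2·(−3)·3 = 72 ≡ 7, so v_3 = 7^{−1} = 2 (mod 13).
  i = 4 (α = 7): (7−8)(7−2)(7−4)(7−1) = (−1)·5·3·6 = −90 ≡ 1, so v_4 = 1^{−1} = 1 (mod 13).
  i = 5 (α = 1): (1−8)(1−2)(1−4)(1−7) = (−7)·(−1)·(−3)·(−6) = 126 ≡ 9, so v_5 = 9^{−1} = 3 (mod 13).
  v = [12, 8, 2, 1, 3].
Step 2: syndromes of r = [5, 1, 7, 3, 11] (all sums mod 13).
  S_0 = Σ v_i r_i = 12·5 + 8·1 + 2·7 + 1·3 + 3·11 = 118 ≡ 1.
  S_1 = Σ v_i α_i r_i = 12·8·5 + 8·2·1 + 2·4·7 + 1·7·3 + 3·1·11 = 606 ≡ 8.
  α_i^2 mod 13 = [12, 4, 3, 10, 1].
  S_2 = Σ v_i α_i^2 r_i = 12·12·5 + 8·4·1 + 2·3·7 + 1·10·3 + 3·1·11 = 857 ≡ 12.
  S = (1, 8, 12) ≠ 0, so r is not a codeword (an error is present).
Step 3: locate the error. For a single error e at position i, S_ℓ = v_i·e·α_i^ℓ, so α_err = S_1/S_0.
  S_0^{−1} = 1^{−1} = 1 (mod 13), so α_err = 8·1 = 8 ≡ 8 = α_1. Error position i = 1.
  Consistency check: S_2/S_1 = 12·5 = 60 ≡ 8 = α_err ✓ (single-error assumption holds).
Step 4: error magnitude e = S_0/v_1 = S_0·∏_{j≠1}(α_1 − α_j) = 1·12 = 12 ≡ 12 (mod 13).
Step 5: correct position 1: c_1 = r_1 − e = 5 − 12 ≡ 6 (mod 13). Hence c = [6, 1, 7, 3, 11].
  Check: interpolating c through the α_i gives m(x) = 8 + 3·x (degree < 2) with m(α_i) = c_i for every i, so c is indeed a codeword.


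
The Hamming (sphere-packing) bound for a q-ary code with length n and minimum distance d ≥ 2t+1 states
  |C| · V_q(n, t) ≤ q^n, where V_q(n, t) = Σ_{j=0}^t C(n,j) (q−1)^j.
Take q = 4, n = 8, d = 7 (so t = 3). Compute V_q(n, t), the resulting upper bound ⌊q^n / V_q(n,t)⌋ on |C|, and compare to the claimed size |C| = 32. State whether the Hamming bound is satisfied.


V_q(n, t) = 1789, q^n = 65536, Hamming bound = 36, |C| = 32 ≤ bound (satisfied).

Step 1: Compute V_q(n, t) = Σ_{j=0}^3 C(n, j) (q−1)^j.
  j = 0: C(8,0)·(3)^0 = 1·1 = 1.
  j = 1: C(8,1)·(3)^1 = 8·3 = 24.
  j = 2: C(8,2)·(3)^2 = 28·9 = 252.
  j = 3: C(8,3)·(3)^3 = 56·27 = 1512.
  V_q(n, t) = 1 + 24 + 252 + 1512 = 1789.
Step 2: q^n = 4^8 = 65536.
Step 3: Hamming bound ⌊q^n / V_q(n,t)⌋ = ⌊65536/1789⌋ = 36.
Step 4: Compare |C| = 32 to 36: satisfied.
The claimed |C| lies below the Hamming bound.


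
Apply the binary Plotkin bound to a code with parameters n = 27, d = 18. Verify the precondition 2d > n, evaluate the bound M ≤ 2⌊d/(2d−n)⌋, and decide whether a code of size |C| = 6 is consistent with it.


Plotkin bound M ≤ 4; given |C| = 6 > bound (violated).

Check applicability: 2d = 36, n = 27.
2d − n = 9 > 0, so Plotkin applies.
Compute d/(2d−n) = 18/9 ≈ 2.0000.
⌊d/(2d−n)⌋ = 2.
Plotkin bound: M ≤ 2·2 = 4.
Given |C| = 6, check: VIOLATED.
This |C| is above the Plotkin bound, so no binary code with n = 27, d = 18 and 6 codewords exists.


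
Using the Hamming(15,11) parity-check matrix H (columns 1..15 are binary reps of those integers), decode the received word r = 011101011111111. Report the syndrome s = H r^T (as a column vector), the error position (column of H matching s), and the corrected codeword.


s = (0, 0, 1, 1)^T, error position = 3, corrected codeword c = 010101011111111

Compute s = H r^T mod 2 one row at a time:
  s_1 = 1 + 1 + 1 + 1 + 1 + 1 + 1 + 1 = 8 ≡ 0 (mod 2).
  s_2 = 1 + 0 + 1 + 0 + 1 + 1 + 1 + 1 = 6 ≡ 0 (mod 2).
  s_3 = 1 + 1 + 1 + 0 + 1 + 1 + 1 + 1 = 7 ≡ 1 (mod 2).
  s_4 = 0 + 1 + 0 + 0 + 1 + 1 + 1 + 1 = 5 ≡ 1 (mod 2).
s = (0, 0, 1, 1)^T — this equals column 3 of H (binary 0011), so error is at position 3.
Correct: flip bit 3 of r = 011101011111111 to get c = 010101011111111.


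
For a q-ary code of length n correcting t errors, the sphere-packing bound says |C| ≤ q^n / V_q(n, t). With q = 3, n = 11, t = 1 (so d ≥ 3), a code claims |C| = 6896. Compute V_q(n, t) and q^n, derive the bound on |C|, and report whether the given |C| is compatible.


V_q(n, t) = 23, q^n = 177147, Hamming bound = 7702, |C| = 6896 ≤ bound (satisfied).

Step 1: Compute V_q(n, t) = Σ_{j=0}^1 C(n, j) (q−1)^j.
  j = 0: C(11,0)·(2)^0 = 1·1 = 1.
  j = 1: C(11,1)·(2)^1 = 11·2 = 22.
  V_q(n, t) = 1 + 22 = 23.
Step 2: q^n = 3^11 = 177147.
Step 3: Hamming bound ⌊q^n / V_q(n,t)⌋ = ⌊177147/23⌋ = 7702.
Step 4: Compare |C| = 6896 to 7702: satisfied.
The claimed |C| lies below the Hamming bound.


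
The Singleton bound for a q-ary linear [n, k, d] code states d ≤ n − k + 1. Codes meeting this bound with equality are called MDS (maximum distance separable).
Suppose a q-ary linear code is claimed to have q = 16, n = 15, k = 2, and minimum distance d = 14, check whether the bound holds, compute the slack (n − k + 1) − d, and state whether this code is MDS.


Singleton RHS = n − k + 1 = 14, slack = 0, bound satisfied, MDS.

Singleton bound: d ≤ n − k + 1.
Here n = 15, k = 2, so n − k + 1 = 14.
Given d = 14, check d ≤ 14: YES.
Slack = (n − k + 1) − d = 0.
The code is MDS (slack = 0).
Description: the claimed parameters are [15, 2, 14]_16; such a code would be MDS (meets Singleton bound).


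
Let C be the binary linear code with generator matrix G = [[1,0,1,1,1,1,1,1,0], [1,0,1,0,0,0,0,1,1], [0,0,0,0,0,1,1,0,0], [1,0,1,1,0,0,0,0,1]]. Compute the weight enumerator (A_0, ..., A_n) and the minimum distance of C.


Weight distribution: A_0 = 1, A_2 = 2, A_3 = 3, A_4 = 3, A_5 = 4, A_6 = 2, A_7 = 1. Minimum distance d = 2.

Enumerate all 2^4 = 16 messages m ∈ F_2^4.
For each, compute codeword c = mG in F_2^9, then tally its weight.
  m = 0000 → c = 000000000, weight = 0.
  m = 1000 → c = 101111110, weight = 7.
  m = 0100 → c = 101000011, weight = 4.
  m = 1100 → c = 000111101, weight = 5.
  m = 0010 → c = 000001100, weight = 2.
  m = 1010 → c = 101110010, weight = 5.
  m = 0110 → c = 101001111, weight = 6.
  m = 1110 → c = 000110001, weight = 3.
  m = 0001 → c = 101100001, weight = 4.
  m = 1001 → c = 000011111, weight = 5.
  m = 0101 → c = 000100010, weight = 2.
  m = 1101 → c = 101011100, weight = 5.
  m = 0011 → c = 101101101, weight = 6.
  m = 1011 → c = 000010011, weight = 3.
  m = 0111 → c = 000101110, weight = 4.
  m = 1111 → c = 101010000, weight = 3.
Tally weights:
  weight 0: 1 codewords.
  weight 2: 2 codewords.
  weight 3: 3 codewords.
  weight 4: 3 codewords.
  weight 5: 4 codewords.
  weight 6: 2 codewords.
  weight 7: 1 codewords.
Minimum distance d = smallest w > 0 with A_w > 0 = 2.
Sanity: Σ A_w = 16 = 2^4 = 16 ✓.


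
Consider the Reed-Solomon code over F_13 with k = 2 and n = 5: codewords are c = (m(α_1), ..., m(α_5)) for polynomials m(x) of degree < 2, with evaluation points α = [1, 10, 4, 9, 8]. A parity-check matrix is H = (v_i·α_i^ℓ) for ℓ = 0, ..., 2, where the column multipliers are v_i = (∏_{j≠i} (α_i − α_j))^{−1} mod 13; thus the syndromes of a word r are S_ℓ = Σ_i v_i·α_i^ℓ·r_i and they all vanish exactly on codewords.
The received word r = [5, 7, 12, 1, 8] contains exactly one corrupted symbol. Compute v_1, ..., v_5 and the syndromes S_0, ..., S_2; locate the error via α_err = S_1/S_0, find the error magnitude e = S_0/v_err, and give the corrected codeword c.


S = (7, 2, 8), error at position 3, error magnitude e = 2, c = [5, 7, 10, 1, 8].

Step 1: column multipliers v_i = (∏_{j≠i}(α_i − α_j))^{−1} mod 13.
  i = 1 (α = 1): (1−10)(1−4)(1−9)(1−8) = (−9)·(−3)·(−8)·(−7) = 1512 ≡ 4, so v_1 = 4^{−1} = 10 (mod 13).
  i = 2 (α = 10): (10−1)(10−4)(10−9)(10−8) = 9·6·1·2 = 108 ≡ 4, so v_2 = 4^{−1} = 10 (mod 13).
  i = 3 (α = 4): (4−1)(4−10)(4−9)(4−8) = 3·(−6)·(−5)·(−4) = −360 ≡ 4, so v_3 = 4^{−1} = 10 (mod 13).
  i = 4 (α = 9): (9−1)(9−10)(9−4)(9−8) = 8·(−1)·5·1 = −40 ≡ 12, so v_4 = 12^{−1} = 12 (mod 13).
  i = 5 (α = 8): (8−1)(8−10)(8−4)(8−9) = 7·(−2)·4·(−1) = 56 ≡ 4, so v_5 = 4^{−1} = 10 (mod 13).
  v = [10, 10, 10, 12, 10].
Step 2: syndromes of r = [5, 7, 12, 1, 8] (all sums mod 13).
  S_0 = Σ v_i r_i = 10·5 + 10·7 + 10·12 + 12·1 + 10·8 = 332 ≡ 7.
  S_1 = Σ v_i α_i r_i = 10·1·5 + 10·10·7 + 10·4·12 + 12·9·1 + 10·8·8 = 1978 ≡ 2.
  α_i^2 mod 13 = [1, 9, 3, 3, 12].
  S_2 = Σ v_i α_i^2 r_i = 10·1·5 + 10·9·7 + 10·3·12 + 12·3·1 + 10·12·8 = 2036 ≡ 8.
  S = (7, 2, 8) ≠ 0, so r is not a codeword (an error is present).
Step 3: locate the error. For a single error e at position i, S_ℓ = v_i·e·α_i^ℓ, so α_err = S_1/S_0.
  S_0^{−1} = 7^{−1} = 2 (mod 13), so α_err = 2·2 = 4 ≡ 4 = α_3. Error position i = 3.
  Consistency check: S_2/S_1 = 8·7 = 56 ≡ 4 = α_err ✓ (single-error assumption holds).
Step 4: error magnitude e = S_0/v_3 = S_0·∏_{j≠3}(α_3 − α_j) = 7·4 = 28 ≡ 2 (mod 13).
Step 5: correct position 3: c_3 = r_3 − e = 12 − 2 ≡ 10 (mod 13). Hence c = [5, 7, 10, 1, 8].
  Check: interpolating c through the α_i gives m(x) = 12 + 6·x (degree < 2) with m(α_i) = c_i for every i, so c is indeed a codeword.


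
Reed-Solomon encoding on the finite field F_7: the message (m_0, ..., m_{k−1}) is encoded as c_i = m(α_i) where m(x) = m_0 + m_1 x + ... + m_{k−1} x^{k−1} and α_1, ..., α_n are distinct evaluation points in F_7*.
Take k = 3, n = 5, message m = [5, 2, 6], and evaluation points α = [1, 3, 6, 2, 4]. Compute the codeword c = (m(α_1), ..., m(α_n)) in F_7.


c = [6, 2, 2, 5, 4]

Message polynomial: m(x) = 5 + 2·x + 6·x^2 (mod 7).
For each evaluation point α_i, compute m(α_i) mod 7:
  α_1 = 1: Horner steps 6 → 1 → 6, so m(1) = 6.
  α_2 = 3: Horner steps 6 → 6 → 2, so m(3) = 2.
  α_3 = 6: Horner steps 6 → 3 → 2, so m(6) = 2.
  α_4 = 2: Horner steps 6 → 0 → 5, so m(2) = 5.
  α_5 = 4: Horner steps 6 → 5 → 4, so m(4) = 4.
Codeword c = [6, 2, 2, 5, 4] ∈ F_7^5.


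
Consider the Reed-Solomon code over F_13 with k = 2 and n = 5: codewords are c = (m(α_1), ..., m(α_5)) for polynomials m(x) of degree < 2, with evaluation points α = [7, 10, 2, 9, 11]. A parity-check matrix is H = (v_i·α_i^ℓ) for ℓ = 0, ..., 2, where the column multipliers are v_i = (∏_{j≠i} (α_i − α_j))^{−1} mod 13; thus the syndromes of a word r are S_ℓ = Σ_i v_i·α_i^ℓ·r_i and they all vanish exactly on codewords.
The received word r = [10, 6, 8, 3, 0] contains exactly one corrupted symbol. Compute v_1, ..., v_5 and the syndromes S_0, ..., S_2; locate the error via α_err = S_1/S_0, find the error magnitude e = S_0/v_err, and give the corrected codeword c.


S = (8, 10, 6), error at position 5, error magnitude e = 4, c = [10, 6, 8, 3, 9].

Step 1: column multipliers v_i = (∏_{j≠i}(α_i − α_j))^{−1} mod 13.
  i = 1 (α = 7): (7−10)(7−2)(7−9)(7−11) = (−3)·5·(−2)·(−4) = −120 ≡ 10, so v_1 = 10^{−1} = 4 (mod 13).
  i = 2 (α = 10): (10−7)(10−2)(10−9)(10−11) = 3·8·1·(−1) = −24 ≡ 2, so v_2 = 2^{−1} = 7 (mod 13).
  i = 3 (α = 2): (2−7)(2−10)(2−9)(2−11) = (−5)·(−8)·(−7)·(−9) = 2520 ≡ 11, so v_3 = 11^{−1} = 6 (mod 13).
  i = 4 (α = 9): (9−7)(9−10)(9−2)(9−11) = 2·(−1)·7·(−2) = 28 ≡ 2, so v_4 = 2^{−1} = 7 (mod 13).
  i = 5 (α = 11): (11−7)(11−10)(11−2)(11−9) = 4·1·9·2 = 72 ≡ 7, so v_5 = 7^{−1} = 2 (mod 13).
  v = [4, 7, 6, 7, 2].
Step 2: syndromes of r = [10, 6, 8, 3, 0] (all sums mod 13).
  S_0 = Σ v_i r_i = 4·10 + 7·6 + 6·8 + 7·3 + 2·0 = 151 ≡ 8.
  S_1 = Σ v_i α_i r_i = 4·7·10 + 7·10·6 + 6·2·8 + 7·9·3 + 2·11·0 = 985 ≡ 10.
  α_i^2 mod 13 = [10, 9, 4, 3, 4].
  S_2 = Σ v_i α_i^2 r_i = 4·10·10 + 7·9·6 + 6·4·8 + 7·3·3 + 2·4·0 = 1033 ≡ 6.
  S = (8, 10, 6) ≠ 0, so r is not a codeword (an error is present).
Step 3: locate the error. For a single error e at position i, S_ℓ = v_i·e·α_i^ℓ, so α_err = S_1/S_0.
  S_0^{−1} = 8^{−1} = 5 (mod 13), so α_err = 10·5 = 50 ≡ 11 = α_5. Error position i = 5.
  Consistency check: S_2/S_1 = 6·4 = 24 ≡ 11 = α_err ✓ (single-error assumption holds).
Step 4: error magnitude e = S_0/v_5 = S_0·∏_{j≠5}(α_5 − α_j) = 8·7 = 56 ≡ 4 (mod 13).
Step 5: correct position 5: c_5 = r_5 − e = 0 − 4 ≡ 9 (mod 13). Hence c = [10, 6, 8, 3, 9].
  Check: interpolating c through the α_i gives m(x) = 2 + 3·x (degree < 2) with m(α_i) = c_i for every i, so c is indeed a codeword.


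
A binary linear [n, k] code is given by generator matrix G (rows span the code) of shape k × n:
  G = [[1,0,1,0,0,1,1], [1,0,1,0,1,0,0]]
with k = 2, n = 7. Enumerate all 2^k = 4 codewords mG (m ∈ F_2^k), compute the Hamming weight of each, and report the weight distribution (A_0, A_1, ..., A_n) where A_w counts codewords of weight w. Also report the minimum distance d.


Weight distribution: A_0 = 1, A_3 = 2, A_4 = 1. Minimum distance d = 3.

Enumerate all 2^2 = 4 messages m ∈ F_2^2.
For each, compute codeword c = mG in F_2^7, then tally its weight.
  m = 00 → c = 0000000, weight = 0.
  m = 10 → c = 1010011, weight = 4.
  m = 01 → c = 1010100, weight = 3.
  m = 11 → c = 0000111, weight = 3.
Tally weights:
  weight 0: 1 codewords.
  weight 3: 2 codewords.
  weight 4: 1 codewords.
Minimum distance d = smallest w > 0 with A_w > 0 = 3.
Sanity: Σ A_w = 4 = 2^2 = 4 ✓.


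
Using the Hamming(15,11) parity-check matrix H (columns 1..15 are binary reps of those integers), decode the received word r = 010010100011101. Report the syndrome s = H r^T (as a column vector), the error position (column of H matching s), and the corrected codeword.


s = (0, 1, 0, 1)^T, error position = 5, corrected codeword c = 010000100011101

Compute s = H r^T mod 2 one row at a time:
  s_1 = 0 + 0 + 0 + 1 + 1 + 1 + 0 + 1 = 4 ≡ 0 (mod 2).
  s_2 = 0 + 1 + 0 + 1 + 1 + 1 + 0 + 1 = 5 ≡ 1 (mod 2).
  s_3 = 1 + 0 + 0 + 1 + 0 + 1 + 0 + 1 = 4 ≡ 0 (mod 2).
  s_4 = 0 + 0 + 1 + 1 + 0 + 1 + 1 + 1 = 5 ≡ 1 (mod 2).
s = (0, 1, 0, 1)^T — this equals column 5 of H (binary 0101), so error is at position 5.
Correct: flip bit 5 of r = 010010100011101 to get c = 010000100011101.


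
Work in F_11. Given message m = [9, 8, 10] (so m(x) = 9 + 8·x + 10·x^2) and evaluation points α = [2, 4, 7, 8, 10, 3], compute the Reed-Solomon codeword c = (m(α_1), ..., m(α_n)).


c = [10, 3, 5, 9, 0, 2]

Message polynomial: m(x) = 9 + 8·x + 10·x^2 (mod 11).
For each evaluation point α_i, compute m(α_i) mod 11:
  α_1 = 2: Horner steps 10 → 6 → 10, so m(2) = 10.
  α_2 = 4: Horner steps 10 → 4 → 3, so m(4) = 3.
  α_3 = 7: Horner steps 10 → 1 → 5, so m(7) = 5.
  α_4 = 8: Horner steps 10 → 0 → 9, so m(8) = 9.
  α_5 = 10: Horner steps 10 → 9 → 0, so m(10) = 0.
  α_6 = 3: Horner steps 10 → 5 → 2, so m(3) = 2.
Codeword c = [10, 3, 5, 9, 0, 2] ∈ F_11^6.


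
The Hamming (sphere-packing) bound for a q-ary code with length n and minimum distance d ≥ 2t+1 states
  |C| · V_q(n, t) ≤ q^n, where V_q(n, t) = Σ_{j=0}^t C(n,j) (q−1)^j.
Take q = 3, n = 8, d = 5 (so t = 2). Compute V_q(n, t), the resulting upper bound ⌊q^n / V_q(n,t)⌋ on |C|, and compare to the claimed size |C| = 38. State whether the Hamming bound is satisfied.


V_q(n, t) = 129, q^n = 6561, Hamming bound = 50, |C| = 38 ≤ bound (satisfied).

Step 1: Compute V_q(n, t) = Σ_{j=0}^2 C(n, j) (q−1)^j.
  j = 0: C(8,0)·(2)^0 = 1·1 = 1.
  j = 1: C(8,1)·(2)^1 = 8·2 = 16.
  j = 2: C(8,2)·(2)^2 = 28·4 = 112.
  V_q(n, t) = 1 + 16 + 112 = 129.
Step 2: q^n = 3^8 = 6561.
Step 3: Hamming bound ⌊q^n / V_q(n,t)⌋ = ⌊6561/129⌋ = 50.
Step 4: Compare |C| = 38 to 50: satisfied.
The claimed |C| lies below the Hamming bound.


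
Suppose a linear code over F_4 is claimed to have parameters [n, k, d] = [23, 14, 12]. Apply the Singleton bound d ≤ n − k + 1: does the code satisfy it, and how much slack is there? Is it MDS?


Singleton RHS = n − k + 1 = 10, slack = -2, bound violated (no such code; not MDS).

Singleton bound: d ≤ n − k + 1.
Here n = 23, k = 14, so n − k + 1 = 10.
Given d = 12, check d ≤ 10: NO.
Slack = (n − k + 1) − d = -2.
The slack is negative: d = 12 exceeds n − k + 1 = 10 by 2, so the Singleton bound is violated and no linear [23, 14, 12]_4 code can exist. In particular it is not MDS (MDS requires d = n − k + 1 exactly).
Description: the claimed parameters are [23, 14, 12]_4; such a code would be impossible (violates the Singleton bound).


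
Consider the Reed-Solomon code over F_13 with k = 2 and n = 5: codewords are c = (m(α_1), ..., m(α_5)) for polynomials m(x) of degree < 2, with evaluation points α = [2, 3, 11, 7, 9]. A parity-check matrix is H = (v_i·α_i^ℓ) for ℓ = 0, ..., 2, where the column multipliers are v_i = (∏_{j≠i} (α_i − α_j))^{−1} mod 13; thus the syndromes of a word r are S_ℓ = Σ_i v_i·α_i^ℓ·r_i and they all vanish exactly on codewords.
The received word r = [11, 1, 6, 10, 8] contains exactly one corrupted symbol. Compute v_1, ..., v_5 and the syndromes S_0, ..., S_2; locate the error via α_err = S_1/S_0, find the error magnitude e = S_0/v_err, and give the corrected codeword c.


S = (3, 6, 12), error at position 1, error magnitude e = 9, c = [2, 1, 6, 10, 8].

Step 1: column multipliers v_i = (∏_{j≠i}(α_i − α_j))^{−1} mod 13.
  i = 1 (α = 2): (2−3)(2−11)(2−7)(2−9) = (−1)·(−9)·(−5)·(−7) = 315 ≡ 3, so v_1 = 3^{−1} = 9 (mod 13).
  i = 2 (α = 3): (3−2)(3−11)(3−7)(3−9) = 1·(−8)·(−4)·(−6) = −192 ≡ 3, so v_2 = 3^{−1} = 9 (mod 13).
  i = 3 (α = 11): (11−2)(11−3)(11−7)(11−9) = 9·8·4·2 = 576 ≡ 4, so v_3 = 4^{−1} = 10 (mod 13).
  i = 4 (α = 7): (7−2)(7−3)(7−11)(7−9) = 5·4·(−4)·(−2) = 160 ≡ 4, so v_4 = 4^{−1} = 10 (mod 13).
  i = 5 (α = 9): (9−2)(9−3)(9−11)(9−7) = 7·6·(−2)·2 = −168 ≡ 1, so v_5 = 1^{−1} = 1 (mod 13).
  v = [9, 9, 10, 10, 1].
Step 2: syndromes of r = [11, 1, 6, 10, 8] (all sums mod 13).
  S_0 = Σ v_i r_i = 9·11 + 9·1 + 10·6 + 10·10 + 1·8 = 276 ≡ 3.
  S_1 = Σ v_i α_i r_i = 9·2·11 + 9·3·1 + 10·11·6 + 10·7·10 + 1·9·8 = 1657 ≡ 6.
  α_i^2 mod 13 = [4, 9, 4, 10, 3].
  S_2 = Σ v_i α_i^2 r_i = 9·4·11 + 9·9·1 + 10·4·6 + 10·10·10 + 1·3·8 = 1741 ≡ 12.
  S = (3, 6, 12) ≠ 0, so r is not a codeword (an error is present).
Step 3: locate the error. For a single error e at position i, S_ℓ = v_i·e·α_i^ℓ, so α_err = S_1/S_0.
  S_0^{−1} = 3^{−1} = 9 (mod 13), so α_err = 6·9 = 54 ≡ 2 = α_1. Error position i = 1.
  Consistency check: S_2/S_1 = 12·11 = 132 ≡ 2 = α_err ✓ (single-error assumption holds).
Step 4: error magnitude e = S_0/v_1 = S_0·∏_{j≠1}(α_1 − α_j) = 3·3 = 9 ≡ 9 (mod 13).
Step 5: correct position 1: c_1 = r_1 − e = 11 − 9 ≡ 2 (mod 13). Hence c = [2, 1, 6, 10, 8].
  Check: interpolating c through the α_i gives m(x) = 4 + 12·x (degree < 2) with m(α_i) = c_i for every i, so c is indeed a codeword.


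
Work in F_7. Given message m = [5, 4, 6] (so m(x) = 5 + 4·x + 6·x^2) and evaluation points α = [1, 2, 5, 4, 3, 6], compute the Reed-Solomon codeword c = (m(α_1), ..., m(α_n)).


c = [1, 2, 0, 5, 1, 0]

Message polynomial: m(x) = 5 + 4·x + 6·x^2 (mod 7).
For each evaluation point α_i, compute m(α_i) mod 7:
  α_1 = 1: Horner steps 6 → 3 → 1, so m(1) = 1.
  α_2 = 2: Horner steps 6 → 2 → 2, so m(2) = 2.
  α_3 = 5: Horner steps 6 → 6 → 0, so m(5) = 0.
  α_4 = 4: Horner steps 6 → 0 → 5, so m(4) = 5.
  α_5 = 3: Horner steps 6 → 1 → 1, so m(3) = 1.
  α_6 = 6: Horner steps 6 → 5 → 0, so m(6) = 0.
Codeword c = [1, 2, 0, 5, 1, 0] ∈ F_7^6.


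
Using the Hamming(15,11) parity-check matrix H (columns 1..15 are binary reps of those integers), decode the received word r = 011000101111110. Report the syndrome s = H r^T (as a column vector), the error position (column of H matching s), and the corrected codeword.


s = (0, 0, 0, 1)^T, error position = 1, corrected codeword c = 111000101111110

Compute s = H r^T mod 2 one row at a time:
  s_1 = 0 + 1 + 1 + 1 + 1 + 1 + 1 + 0 = 6 ≡ 0 (mod 2).
  s_2 = 0 + 0 + 0 + 1 + 1 + 1 + 1 + 0 = 4 ≡ 0 (mod 2).
  s_3 = 1 + 1 + 0 + 1 + 1 + 1 + 1 + 0 = 6 ≡ 0 (mod 2).
  s_4 = 0 + 1 + 0 + 1 + 1 + 1 + 1 + 0 = 5 ≡ 1 (mod 2).
s = (0, 0, 0, 1)^T — this equals column 1 of H (binary 0001), so error is at position 1.
Correct: flip bit 1 of r = 011000101111110 to get c = 111000101111110.


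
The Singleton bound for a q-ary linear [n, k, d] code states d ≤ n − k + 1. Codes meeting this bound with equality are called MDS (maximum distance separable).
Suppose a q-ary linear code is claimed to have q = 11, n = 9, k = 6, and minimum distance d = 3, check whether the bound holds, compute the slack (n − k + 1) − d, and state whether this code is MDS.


Singleton RHS = n − k + 1 = 4, slack = 1, bound satisfied, not MDS.

Singleton bound: d ≤ n − k + 1.
Here n = 9, k = 6, so n − k + 1 = 4.
Given d = 3, check d ≤ 4: YES.
Slack = (n − k + 1) − d = 1.
The code is NOT MDS (slack = 1 > 0).
Description: the claimed parameters are [9, 6, 3]_11; such a code would be non-MDS.


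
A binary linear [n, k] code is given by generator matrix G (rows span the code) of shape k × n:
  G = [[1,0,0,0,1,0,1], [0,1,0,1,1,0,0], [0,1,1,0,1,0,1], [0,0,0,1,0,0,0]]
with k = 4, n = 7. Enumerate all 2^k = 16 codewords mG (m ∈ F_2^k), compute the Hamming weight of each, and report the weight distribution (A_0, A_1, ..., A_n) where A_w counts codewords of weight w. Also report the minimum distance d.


Weight distribution: A_0 = 1, A_1 = 1, A_2 = 2, A_3 = 6, A_4 = 5, A_5 = 1. Minimum distance d = 1.

Enumerate all 2^4 = 16 messages m ∈ F_2^4.
For each, compute codeword c = mG in F_2^7, then tally its weight.
  m = 0000 → c = 0000000, weight = 0.
  m = 1000 → c = 1000101, weight = 3.
  m = 0100 → c = 0101100, weight = 3.
  m = 1100 → c = 1101001, weight = 4.
  m = 0010 → c = 0110101, weight = 4.
  m = 1010 → c = 1110000, weight = 3.
  m = 0110 → c = 0011001, weight = 3.
  m = 1110 → c = 1011100, weight = 4.
  m = 0001 → c = 0001000, weight = 1.
  m = 1001 → c = 1001101, weight = 4.
  m = 0101 → c = 0100100, weight = 2.
  m = 1101 → c = 1100001, weight = 3.
  m = 0011 → c = 0111101, weight = 5.
  m = 1011 → c = 1111000, weight = 4.
  m = 0111 → c = 0010001, weight = 2.
  m = 1111 → c = 1010100, weight = 3.
Tally weights:
  weight 0: 1 codewords.
  weight 1: 1 codewords.
  weight 2: 2 codewords.
  weight 3: 6 codewords.
  weight 4: 5 codewords.
  weight 5: 1 codewords.
Minimum distance d = smallest w > 0 with A_w > 0 = 1.
Sanity: Σ A_w = 16 = 2^4 = 16 ✓.


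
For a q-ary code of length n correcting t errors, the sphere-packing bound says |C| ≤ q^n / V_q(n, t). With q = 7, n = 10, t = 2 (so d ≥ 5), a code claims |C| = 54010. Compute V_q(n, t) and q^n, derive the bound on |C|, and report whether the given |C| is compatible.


V_q(n, t) = 1681, q^n = 282475249, Hamming bound = 168040, |C| = 54010 ≤ bound (satisfied).

Step 1: Compute V_q(n, t) = Σ_{j=0}^2 C(n, j) (q−1)^j.
  j = 0: C(10,0)·(6)^0 = 1·1 = 1.
  j = 1: C(10,1)·(6)^1 = 10·6 = 60.
  j = 2: C(10,2)·(6)^2 = 45·36 = 1620.
  V_q(n, t) = 1 + 60 + 1620 = 1681.
Step 2: q^n = 7^10 = 282475249.
Step 3: Hamming bound ⌊q^n / V_q(n,t)⌋ = ⌊282475249/1681⌋ = 168040.
Step 4: Compare |C| = 54010 to 168040: satisfied.
The claimed |C| lies below the Hamming bound.


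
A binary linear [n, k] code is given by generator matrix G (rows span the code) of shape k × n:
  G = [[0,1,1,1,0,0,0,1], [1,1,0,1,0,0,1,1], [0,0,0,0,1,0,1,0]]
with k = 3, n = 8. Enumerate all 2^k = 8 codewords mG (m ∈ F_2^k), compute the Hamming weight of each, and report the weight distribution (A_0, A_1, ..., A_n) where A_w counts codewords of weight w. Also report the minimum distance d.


Weight distribution: A_0 = 1, A_2 = 1, A_3 = 2, A_4 = 1, A_5 = 2, A_6 = 1. Minimum distance d = 2.

Enumerate all 2^3 = 8 messages m ∈ F_2^3.
For each, compute codeword c = mG in F_2^8, then tally its weight.
  m = 000 → c = 00000000, weight = 0.
  m = 100 → c = 01110001, weight = 4.
  m = 010 → c = 11010011, weight = 5.
  m = 110 → c = 10100010, weight = 3.
  m = 001 → c = 00001010, weight = 2.
  m = 101 → c = 01111011, weight = 6.
  m = 011 → c = 11011001, weight = 5.
  m = 111 → c = 10101000, weight = 3.
Tally weights:
  weight 0: 1 codewords.
  weight 2: 1 codewords.
  weight 3: 2 codewords.
  weight 4: 1 codewords.
  weight 5: 2 codewords.
  weight 6: 1 codewords.
Minimum distance d = smallest w > 0 with A_w > 0 = 2.
Sanity: Σ A_w = 8 = 2^3 = 8 ✓.


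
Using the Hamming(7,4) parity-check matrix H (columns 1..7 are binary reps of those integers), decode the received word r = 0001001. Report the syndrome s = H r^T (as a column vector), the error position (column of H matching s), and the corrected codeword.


s = (0, 1, 1)^T, error position = 3, corrected codeword c = 0011001

Compute s = H r^T mod 2 one row at a time:
  s_1 = 1 + 0 + 0 + 1 = 2 ≡ 0 (mod 2).
  s_2 = 0 + 0 + 0 + 1 = 1 ≡ 1 (mod 2).
  s_3 = 0 + 0 + 0 + 1 = 1 ≡ 1 (mod 2).
s = (0, 1, 1)^T — this equals column 3 of H (binary 011), so error is at position 3.
Correct: flip bit 3 of r = 0001001 to get c = 0011001.


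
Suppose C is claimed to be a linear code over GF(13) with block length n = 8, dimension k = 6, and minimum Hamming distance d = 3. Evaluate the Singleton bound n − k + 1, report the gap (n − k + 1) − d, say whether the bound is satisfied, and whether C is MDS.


Singleton RHS = n − k + 1 = 3, slack = 0, bound satisfied, MDS.

Singleton bound: d ≤ n − k + 1.
Here n = 8, k = 6, so n − k + 1 = 3.
Given d = 3, check d ≤ 3: YES.
Slack = (n − k + 1) − d = 0.
The code is MDS (slack = 0).
Description: the claimed parameters are [8, 6, 3]_13; such a code would be MDS (meets Singleton bound).


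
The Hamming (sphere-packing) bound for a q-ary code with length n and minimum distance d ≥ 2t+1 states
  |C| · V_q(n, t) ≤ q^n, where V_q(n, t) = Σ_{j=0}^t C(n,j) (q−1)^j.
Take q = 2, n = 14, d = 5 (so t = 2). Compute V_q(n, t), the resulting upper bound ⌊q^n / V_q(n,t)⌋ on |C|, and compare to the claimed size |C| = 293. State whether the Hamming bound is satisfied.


V_q(n, t) = 106, q^n = 16384, Hamming bound = 154, |C| = 293 > bound (violated).

Step 1: Compute V_q(n, t) = Σ_{j=0}^2 C(n, j) (q−1)^j.
  j = 0: C(14,0)·(1)^0 = 1·1 = 1.
  j = 1: C(14,1)·(1)^1 = 14·1 = 14.
  j = 2: C(14,2)·(1)^2 = 91·1 = 91.
  V_q(n, t) = 1 + 14 + 91 = 106.
Step 2: q^n = 2^14 = 16384.
Step 3: Hamming bound ⌊q^n / V_q(n,t)⌋ = ⌊16384/106⌋ = 154.
Step 4: Compare |C| = 293 to 154: violated.
The claimed |C| lies above the Hamming bound, so no 2-ary code of length 14 with d ≥ 5 can have 293 codewords.


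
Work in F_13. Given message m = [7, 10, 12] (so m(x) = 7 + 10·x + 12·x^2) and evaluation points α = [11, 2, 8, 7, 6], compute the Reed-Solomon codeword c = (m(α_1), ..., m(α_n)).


c = [9, 10, 10, 2, 5]

Message polynomial: m(x) = 7 + 10·x + 12·x^2 (mod 13).
For each evaluation point α_i, compute m(α_i) mod 13:
  α_1 = 11: Horner steps 12 → 12 → 9, so m(11) = 9.
  α_2 = 2: Horner steps 12 → 8 → 10, so m(2) = 10.
  α_3 = 8: Horner steps 12 → 2 → 10, so m(8) = 10.
  α_4 = 7: Horner steps 12 → 3 → 2, so m(7) = 2.
  α_5 = 6: Horner steps 12 → 4 → 5, so m(6) = 5.
Codeword c = [9, 10, 10, 2, 5] ∈ F_13^5.


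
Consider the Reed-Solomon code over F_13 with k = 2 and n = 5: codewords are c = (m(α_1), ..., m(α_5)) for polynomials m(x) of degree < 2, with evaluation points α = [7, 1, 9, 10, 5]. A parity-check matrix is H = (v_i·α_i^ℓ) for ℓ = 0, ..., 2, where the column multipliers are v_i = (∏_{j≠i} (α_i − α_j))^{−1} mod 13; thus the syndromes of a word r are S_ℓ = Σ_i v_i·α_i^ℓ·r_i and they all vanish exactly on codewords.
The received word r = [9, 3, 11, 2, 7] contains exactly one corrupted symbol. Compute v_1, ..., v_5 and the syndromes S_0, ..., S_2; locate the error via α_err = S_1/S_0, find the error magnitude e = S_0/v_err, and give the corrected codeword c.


S = (11, 6, 8), error at position 4, error magnitude e = 3, c = [9, 3, 11, 12, 7].

Step 1: column multipliers v_i = (∏_{j≠i}(α_i − α_j))^{−1} mod 13.
  i = 1 (α = 7): (7−1)(7−9)(7−10)(7−5) = 6·(−2)·(−3)·2 = 72 ≡ 7, so v_1 = 7^{−1} = 2 (mod 13).
  i = 2 (α = 1): (1−7)(1−9)(1−10)(1−5) = (−6)·(−8)·(−9)·(−4) = 1728 ≡ 12, so v_2 = 12^{−1} = 12 (mod 13).
  i = 3 (α = 9): (9−7)(9−1)(9−10)(9−5) = 2·8·(−1)·4 = −64 ≡ 1, so v_3 = 1^{−1} = 1 (mod 13).
  i = 4 (α = 10): (10−7)(10−1)(10−9)(10−5) = 3·9·1·5 = 135 ≡ 5, so v_4 = 5^{−1} = 8 (mod 13).
  i = 5 (α = 5): (5−7)(5−1)(5−9)(5−10) = (−2)·4·(−4)·(−5) = −160 ≡ 9, so v_5 = 9^{−1} = 3 (mod 13).
  v = [2, 12, 1, 8, 3].
Step 2: syndromes of r = [9, 3, 11, 2, 7] (all sums mod 13).
  S_0 = Σ v_i r_i = 2·9 + 12·3 + 1·11 + 8·2 + 3·7 = 102 ≡ 11.
  S_1 = Σ v_i α_i r_i = 2·7·9 + 12·1·3 + 1·9·11 + 8·10·2 + 3·5·7 = 526 ≡ 6.
  α_i^2 mod 13 = [10, 1, 3, 9, 12].
  S_2 = Σ v_i α_i^2 r_i = 2·10·9 + 12·1·3 + 1·3·11 + 8·9·2 + 3·12·7 = 645 ≡ 8.
  S = (11, 6, 8) ≠ 0, so r is not a codeword (an error is present).
Step 3: locate the error. For a single error e at position i, S_ℓ = v_i·e·α_i^ℓ, so α_err = S_1/S_0.
  S_0^{−1} = 11^{−1} = 6 (mod 13), so α_err = 6·6 = 36 ≡ 10 = α_4. Error position i = 4.
  Consistency check: S_2/S_1 = 8·11 = 88 ≡ 10 = α_err ✓ (single-error assumption holds).
Step 4: error magnitude e = S_0/v_4 = S_0·∏_{j≠4}(α_4 − α_j) = 11·5 = 55 ≡ 3 (mod 13).
Step 5: correct position 4: c_4 = r_4 − e = 2 − 3 ≡ 12 (mod 13). Hence c = [9, 3, 11, 12, 7].
  Check: interpolating c through the α_i gives m(x) = 2 + 1·x (degree < 2) with m(α_i) = c_i for every i, so c is indeed a codeword.
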